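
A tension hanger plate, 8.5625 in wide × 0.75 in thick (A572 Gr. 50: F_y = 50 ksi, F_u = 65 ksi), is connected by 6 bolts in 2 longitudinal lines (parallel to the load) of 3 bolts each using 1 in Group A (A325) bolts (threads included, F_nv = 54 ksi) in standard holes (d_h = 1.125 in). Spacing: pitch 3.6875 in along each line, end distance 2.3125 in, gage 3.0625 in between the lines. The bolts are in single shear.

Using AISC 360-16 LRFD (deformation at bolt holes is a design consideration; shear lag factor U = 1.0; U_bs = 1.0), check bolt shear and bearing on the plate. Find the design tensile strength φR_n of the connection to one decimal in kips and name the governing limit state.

Bolt shear: A_b = π(1)²/4 = 0.7854 in². φR_n = 0.75 × 54 × 0.7854 × 6 × 1 = 190.9 kips.
Bearing (0.75 in plate, F_u = 65 ksi): end bolts L_c = 2.3125 − 1.125/2 = 1.75, R_n = min(1.2×1.75×0.75×65, 2.4×1×0.75×65) = 102.38 kips/bolt; interior L_c = 3.6875 − 1.125 = 2.5625, R_n = 117 kips/bolt. φR_n = 0.75 × (2×102.38 + 4×117) = 504.6 kips.
Governing: min(190.9, 504.6) = 190.9 kips → bolt shear.

190.9 kips (bolt shear governs)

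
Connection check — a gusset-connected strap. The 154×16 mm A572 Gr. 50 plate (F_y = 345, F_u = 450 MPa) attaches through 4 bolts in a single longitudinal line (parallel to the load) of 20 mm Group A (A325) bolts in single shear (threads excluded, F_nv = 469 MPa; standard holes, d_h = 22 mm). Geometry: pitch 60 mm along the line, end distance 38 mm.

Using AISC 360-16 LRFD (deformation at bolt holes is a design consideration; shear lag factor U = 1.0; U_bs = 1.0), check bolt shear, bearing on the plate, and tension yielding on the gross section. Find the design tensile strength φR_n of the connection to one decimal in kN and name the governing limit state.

Bolt shear: A_b = π(20)²/4 = 314.16 mm². φR_n = 0.75 × 469 × 314.16 × 4 × 1 = 442.0 kN.
Bearing (16 mm plate, F_u = 450 MPa): end bolts L_c = 38 − 22/2 = 27, R_n = min(1.2×27×16×450, 2.4×20×16×450) = 233.28 kN/bolt; interior L_c = 60 − 22 = 38, R_n = 328.32 kN/bolt. φR_n = 0.75 × (1×233.28 + 3×328.32) = 913.7 kN.
Tension yield (gross): A_g = 154×16 = 2464 mm². φR_n = 0.90 × 345 × 2464 = 765.1 kN.
Governing: min(442.0, 913.7, 765.1) = 442.0 kN → bolt shear.

442.0 kN (bolt shear governs)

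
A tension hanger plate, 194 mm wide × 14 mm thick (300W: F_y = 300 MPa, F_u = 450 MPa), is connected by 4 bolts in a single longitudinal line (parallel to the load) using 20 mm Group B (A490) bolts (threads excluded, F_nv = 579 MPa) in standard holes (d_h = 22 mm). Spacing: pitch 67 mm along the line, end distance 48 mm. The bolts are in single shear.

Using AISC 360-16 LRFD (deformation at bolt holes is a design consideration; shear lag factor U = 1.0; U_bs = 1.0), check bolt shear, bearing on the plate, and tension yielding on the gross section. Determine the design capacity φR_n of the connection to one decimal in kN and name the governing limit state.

Bolt shear: A_b = π(20)²/4 = 314.16 mm². φR_n = 0.75 × 579 × 314.16 × 4 × 1 = 545.7 kN.
Bearing (14 mm plate, F_u = 450 MPa): end bolts L_c = 48 − 22/2 = 37, R_n = min(1.2×37×14×450, 2.4×20×14×450) = 279.72 kN/bolt; interior L_c = 67 − 22 = 45, R_n = 302.4 kN/bolt. φR_n = 0.75 × (1×279.72 + 3×302.4) = 890.2 kN.
Tension yield (gross): A_g = 194×14 = 2716 mm². φR_n = 0.90 × 300 × 2716 = 733.3 kN.
Governing: min(545.7, 890.2, 733.3) = 545.7 kN → bolt shear.

545.7 kN (bolt shear governs)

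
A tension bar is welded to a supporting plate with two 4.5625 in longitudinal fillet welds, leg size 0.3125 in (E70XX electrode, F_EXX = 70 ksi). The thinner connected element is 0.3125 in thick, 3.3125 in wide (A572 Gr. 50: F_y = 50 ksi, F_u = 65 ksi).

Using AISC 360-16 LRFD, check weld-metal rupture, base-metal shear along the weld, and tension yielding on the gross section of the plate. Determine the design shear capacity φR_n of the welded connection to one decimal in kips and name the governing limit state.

46.6 kips (gross-section yield governs)

Weld metal: throat = 0.707×0.3125 = 0.22094 in, L = 2×4.5625 = 9.125 in. φR_n = 0.75 × 0.6 × 70 × 0.22094 × 9.125 = 63.5 kips.
Base metal shear (0.3125 in plate): yield φR_n = 1.0×0.6×50×0.3125×9.125 = 85.5 kips; rupture φR_n = 0.75×0.6×65×0.3125×9.125 = 83.4 kips; take 83.4 kips (rupture).
Tension yield (gross): A_g = 3.3125×0.3125 = 1.0352 in². φR_n = 0.90 × 50 × 1.0352 = 46.6 kips.
Governing: min(63.5, 83.4, 46.6) = 46.6 kips → gross-section yield.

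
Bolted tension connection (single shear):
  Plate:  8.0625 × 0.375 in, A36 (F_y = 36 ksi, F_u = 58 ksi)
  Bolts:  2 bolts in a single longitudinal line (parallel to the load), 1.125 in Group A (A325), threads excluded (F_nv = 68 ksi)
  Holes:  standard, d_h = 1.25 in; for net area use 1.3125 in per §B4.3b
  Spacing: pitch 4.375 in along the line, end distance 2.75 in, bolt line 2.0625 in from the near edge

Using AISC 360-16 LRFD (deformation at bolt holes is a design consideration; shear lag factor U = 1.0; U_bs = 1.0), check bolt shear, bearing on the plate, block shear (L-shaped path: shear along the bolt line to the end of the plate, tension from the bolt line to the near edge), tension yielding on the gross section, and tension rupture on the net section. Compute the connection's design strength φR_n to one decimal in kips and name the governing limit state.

66.2 kips (block shear governs)

Bolt shear: A_b = π(1.125)²/4 = 0.99402 in². φR_n = 0.75 × 68 × 0.99402 × 2 × 1 = 101.4 kips.
Bearing (0.375 in plate, F_u = 58 ksi): end bolts L_c = 2.75 − 1.25/2 = 2.125, R_n = min(1.2×2.125×0.375×58, 2.4×1.125×0.375×58) = 55.463 kips/bolt; interior L_c = 4.375 − 1.25 = 3.125, R_n = 58.725 kips/bolt. φR_n = 0.75 × (1×55.463 + 1×58.725) = 85.6 kips.
Block shear: shear path 1×[2.75+1×4.375] = 1×7.125 in, A_gv = 2.6719, A_nv = 1×(7.125 − 1.5×1.3125)×0.375 = 1.9336 in²; tension to near edge: (2.0625 − 0.5×1.3125)×0.375 = 0.52734 in². R_n = min(0.6×58×1.9336, 0.6×36×2.6719) + 1.0×58×0.52734 = min(67.289, 57.713) + 30.586 = 88.299 kips. φR_n = 0.75 × 88.299 = 66.2 kips.
Tension yield (gross): A_g = 8.0625×0.375 = 3.0234 in². φR_n = 0.90 × 36 × 3.0234 = 98.0 kips.
Tension rupture (net): A_n = (8.0625 − 1×1.3125)×0.375 = 2.5313 in² (U = 1.0, A_e = A_n). φR_n = 0.75 × 58 × 2.5313 = 110.1 kips.
Governing: min(101.4, 85.6, 66.2, 98.0, 110.1) = 66.2 kips → block shear.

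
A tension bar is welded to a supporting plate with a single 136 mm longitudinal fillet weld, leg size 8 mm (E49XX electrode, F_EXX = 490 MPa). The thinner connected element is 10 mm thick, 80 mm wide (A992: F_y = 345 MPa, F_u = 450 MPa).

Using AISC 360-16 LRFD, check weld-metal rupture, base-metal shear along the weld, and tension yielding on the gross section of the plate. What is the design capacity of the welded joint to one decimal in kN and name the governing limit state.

Weld metal: throat = 0.707×8 = 5.656 mm, L = 136 mm. φR_n = 0.75 × 0.6 × 490 × 5.656 × 136 = 169.6 kN.
Base metal shear (10 mm plate): yield φR_n = 1.0×0.6×345×10×136 = 281.5 kN; rupture φR_n = 0.75×0.6×450×10×136 = 275.4 kN; take 275.4 kN (rupture).
Tension yield (gross): A_g = 80×10 = 800 mm². φR_n = 0.90 × 345 × 800 = 248.4 kN.
Governing: min(169.6, 275.4, 248.4) = 169.6 kN → weld metal.

169.6 kN (weld metal governs)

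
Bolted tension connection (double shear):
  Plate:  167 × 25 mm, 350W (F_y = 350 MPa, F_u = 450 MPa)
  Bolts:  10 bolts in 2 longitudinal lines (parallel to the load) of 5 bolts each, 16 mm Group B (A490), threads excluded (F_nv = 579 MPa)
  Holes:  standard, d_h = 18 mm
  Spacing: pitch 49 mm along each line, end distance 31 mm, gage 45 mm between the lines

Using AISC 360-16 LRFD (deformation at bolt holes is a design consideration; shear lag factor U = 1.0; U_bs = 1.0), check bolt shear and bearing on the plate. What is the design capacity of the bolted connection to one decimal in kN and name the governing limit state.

1746.2 kN (bolt shear governs)

Bolt shear: A_b = π(16)²/4 = 201.06 mm². φR_n = 0.75 × 579 × 201.06 × 10 × 2 = 1746.2 kN.
Bearing (25 mm plate, F_u = 450 MPa): end bolts L_c = 31 − 18/2 = 22, R_n = min(1.2×22×25×450, 2.4×16×25×450) = 297 kN/bolt; interior L_c = 49 − 18 = 31, R_n = 418.5 kN/bolt. φR_n = 0.75 × (2×297 + 8×418.5) = 2956.5 kN.
Governing: min(1746.2, 2956.5) = 1746.2 kN → bolt shear.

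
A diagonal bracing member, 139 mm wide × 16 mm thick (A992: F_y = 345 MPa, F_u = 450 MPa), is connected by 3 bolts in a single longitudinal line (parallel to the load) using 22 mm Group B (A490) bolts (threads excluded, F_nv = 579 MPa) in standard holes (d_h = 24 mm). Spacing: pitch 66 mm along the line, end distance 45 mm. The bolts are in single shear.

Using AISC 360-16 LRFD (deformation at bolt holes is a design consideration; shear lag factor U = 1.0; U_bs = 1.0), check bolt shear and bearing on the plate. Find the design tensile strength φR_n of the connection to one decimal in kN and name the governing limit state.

Bolt shear: A_b = π(22)²/4 = 380.13 mm². φR_n = 0.75 × 579 × 380.13 × 3 × 1 = 495.2 kN.
Bearing (16 mm plate, F_u = 450 MPa): end bolts L_c = 45 − 24/2 = 33, R_n = min(1.2×33×16×450, 2.4×22×16×450) = 285.12 kN/bolt; interior L_c = 66 − 24 = 42, R_n = 362.88 kN/bolt. φR_n = 0.75 × (1×285.12 + 2×362.88) = 758.2 kN.
Governing: min(495.2, 758.2) = 495.2 kN → bolt shear.

495.2 kN (bolt shear governs)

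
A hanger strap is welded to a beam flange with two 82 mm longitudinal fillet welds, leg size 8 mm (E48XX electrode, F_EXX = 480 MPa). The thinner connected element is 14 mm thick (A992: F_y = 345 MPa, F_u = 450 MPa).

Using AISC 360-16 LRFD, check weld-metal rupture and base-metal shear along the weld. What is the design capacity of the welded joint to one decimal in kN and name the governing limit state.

Weld metal: throat = 0.707×8 = 5.656 mm, L = 2×82 = 164 mm. φR_n = 0.75 × 0.6 × 480 × 5.656 × 164 = 200.4 kN.
Base metal shear (14 mm plate): yield φR_n = 1.0×0.6×345×14×164 = 475.3 kN; rupture φR_n = 0.75×0.6×450×14×164 = 464.9 kN; take 464.9 kN (rupture).
Governing: min(200.4, 464.9) = 200.4 kN → weld metal.

200.4 kN (weld metal governs)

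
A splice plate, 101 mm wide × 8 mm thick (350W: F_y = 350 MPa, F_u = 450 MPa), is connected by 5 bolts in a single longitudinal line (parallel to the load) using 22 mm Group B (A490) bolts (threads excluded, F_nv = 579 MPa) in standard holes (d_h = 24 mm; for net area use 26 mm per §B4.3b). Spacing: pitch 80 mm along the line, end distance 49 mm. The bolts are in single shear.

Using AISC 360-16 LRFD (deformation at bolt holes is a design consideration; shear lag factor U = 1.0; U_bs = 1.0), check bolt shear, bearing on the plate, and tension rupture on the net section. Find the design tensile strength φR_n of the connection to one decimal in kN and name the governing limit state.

Bolt shear: A_b = π(22)²/4 = 380.13 mm². φR_n = 0.75 × 579 × 380.13 × 5 × 1 = 825.4 kN.
Bearing (8 mm plate, F_u = 450 MPa): end bolts L_c = 49 − 24/2 = 37, R_n = min(1.2×37×8×450, 2.4×22×8×450) = 159.84 kN/bolt; interior L_c = 80 − 24 = 56, R_n = 190.08 kN/bolt. φR_n = 0.75 × (1×159.84 + 4×190.08) = 690.1 kN.
Tension rupture (net): A_n = (101 − 1×26)×8 = 600 mm² (U = 1.0, A_e = A_n). φR_n = 0.75 × 450 × 600 = 202.5 kN.
Governing: min(825.4, 690.1, 202.5) = 202.5 kN → net-section rupture.

202.5 kN (net-section rupture governs)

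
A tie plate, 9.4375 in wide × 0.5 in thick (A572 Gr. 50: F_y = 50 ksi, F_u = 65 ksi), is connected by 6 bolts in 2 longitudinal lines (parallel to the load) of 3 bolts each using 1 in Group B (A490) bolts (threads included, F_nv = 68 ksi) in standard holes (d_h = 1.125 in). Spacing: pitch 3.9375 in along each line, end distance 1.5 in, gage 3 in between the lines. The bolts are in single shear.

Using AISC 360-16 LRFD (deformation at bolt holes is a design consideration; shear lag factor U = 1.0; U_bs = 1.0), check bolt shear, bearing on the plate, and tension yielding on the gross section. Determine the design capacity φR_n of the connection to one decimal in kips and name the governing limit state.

Bolt shear: A_b = π(1)²/4 = 0.7854 in². φR_n = 0.75 × 68 × 0.7854 × 6 × 1 = 240.3 kips.
Bearing (0.5 in plate, F_u = 65 ksi): end bolts L_c = 1.5 − 1.125/2 = 0.9375, R_n = min(1.2×0.9375×0.5×65, 2.4×1×0.5×65) = 36.563 kips/bolt; interior L_c = 3.9375 − 1.125 = 2.8125, R_n = 78 kips/bolt. φR_n = 0.75 × (2×36.563 + 4×78) = 288.8 kips.
Tension yield (gross): A_g = 9.4375×0.5 = 4.7188 in². φR_n = 0.90 × 50 × 4.7188 = 212.3 kips.
Governing: min(240.3, 288.8, 212.3) = 212.3 kips → gross-section yield.

212.3 kips (gross-section yield governs)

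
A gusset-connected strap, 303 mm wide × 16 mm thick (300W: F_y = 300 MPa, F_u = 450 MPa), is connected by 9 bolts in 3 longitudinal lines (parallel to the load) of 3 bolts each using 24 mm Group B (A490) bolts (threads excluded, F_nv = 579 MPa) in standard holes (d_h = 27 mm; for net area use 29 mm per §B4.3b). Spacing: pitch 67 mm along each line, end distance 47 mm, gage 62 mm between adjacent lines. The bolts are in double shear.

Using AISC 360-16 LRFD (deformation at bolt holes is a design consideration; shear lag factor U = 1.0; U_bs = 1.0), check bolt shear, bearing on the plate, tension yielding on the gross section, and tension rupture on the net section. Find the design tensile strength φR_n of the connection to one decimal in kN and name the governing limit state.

1166.4 kN (net-section rupture governs)

Bolt shear: A_b = π(24)²/4 = 452.39 mm². φR_n = 0.75 × 579 × 452.39 × 9 × 2 = 3536.1 kN.
Bearing (16 mm plate, F_u = 450 MPa): end bolts L_c = 47 − 27/2 = 33.5, R_n = min(1.2×33.5×16×450, 2.4×24×16×450) = 289.44 kN/bolt; interior L_c = 67 − 27 = 40, R_n = 345.6 kN/bolt. φR_n = 0.75 × (3×289.44 + 6×345.6) = 2206.4 kN.
Tension yield (gross): A_g = 303×16 = 4848 mm². φR_n = 0.90 × 300 × 4848 = 1309.0 kN.
Tension rupture (net): A_n = (303 − 3×29)×16 = 3456 mm² (U = 1.0, A_e = A_n). φR_n = 0.75 × 450 × 3456 = 1166.4 kN.
Governing: min(3536.1, 2206.4, 1309.0, 1166.4) = 1166.4 kN → net-section rupture.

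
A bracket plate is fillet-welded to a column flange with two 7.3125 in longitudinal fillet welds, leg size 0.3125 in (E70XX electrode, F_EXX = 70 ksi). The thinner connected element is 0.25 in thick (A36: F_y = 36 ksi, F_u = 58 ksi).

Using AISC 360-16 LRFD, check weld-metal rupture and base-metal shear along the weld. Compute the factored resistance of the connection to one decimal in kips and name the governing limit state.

Weld metal: throat = 0.707×0.3125 = 0.22094 in, L = 2×7.3125 = 14.625 in. φR_n = 0.75 × 0.6 × 70 × 0.22094 × 14.625 = 101.8 kips.
Base metal shear (0.25 in plate): yield φR_n = 1.0×0.6×36×0.25×14.625 = 79.0 kips; rupture φR_n = 0.75×0.6×58×0.25×14.625 = 95.4 kips; take 79.0 kips (yield).
Governing: min(101.8, 79.0) = 79.0 kips → base-metal shear.

79.0 kips (base-metal shear governs)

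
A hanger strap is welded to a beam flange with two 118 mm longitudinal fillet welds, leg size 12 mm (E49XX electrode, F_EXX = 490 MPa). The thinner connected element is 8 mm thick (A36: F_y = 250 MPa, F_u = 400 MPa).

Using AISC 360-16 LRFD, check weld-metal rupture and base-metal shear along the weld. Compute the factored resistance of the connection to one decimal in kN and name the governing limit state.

283.2 kN (base-metal shear governs)

Weld metal: throat = 0.707×12 = 8.484 mm, L = 2×118 = 236 mm. φR_n = 0.75 × 0.6 × 490 × 8.484 × 236 = 441.5 kN.
Base metal shear (8 mm plate): yield φR_n = 1.0×0.6×250×8×236 = 283.2 kN; rupture φR_n = 0.75×0.6×400×8×236 = 339.8 kN; take 283.2 kN (yield).
Governing: min(441.5, 283.2) = 283.2 kN → base-metal shear.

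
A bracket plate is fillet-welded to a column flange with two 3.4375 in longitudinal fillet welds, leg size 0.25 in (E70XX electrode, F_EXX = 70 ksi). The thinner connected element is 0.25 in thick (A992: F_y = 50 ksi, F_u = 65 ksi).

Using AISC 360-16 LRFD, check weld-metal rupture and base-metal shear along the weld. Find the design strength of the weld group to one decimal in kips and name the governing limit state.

38.3 kips (weld metal governs)

Weld metal: throat = 0.707×0.25 = 0.17675 in, L = 2×3.4375 = 6.875 in. φR_n = 0.75 × 0.6 × 70 × 0.17675 × 6.875 = 38.3 kips.
Base metal shear (0.25 in plate): yield φR_n = 1.0×0.6×50×0.25×6.875 = 51.6 kips; rupture φR_n = 0.75×0.6×65×0.25×6.875 = 50.3 kips; take 50.3 kips (rupture).
Governing: min(38.3, 50.3) = 38.3 kips → weld metal.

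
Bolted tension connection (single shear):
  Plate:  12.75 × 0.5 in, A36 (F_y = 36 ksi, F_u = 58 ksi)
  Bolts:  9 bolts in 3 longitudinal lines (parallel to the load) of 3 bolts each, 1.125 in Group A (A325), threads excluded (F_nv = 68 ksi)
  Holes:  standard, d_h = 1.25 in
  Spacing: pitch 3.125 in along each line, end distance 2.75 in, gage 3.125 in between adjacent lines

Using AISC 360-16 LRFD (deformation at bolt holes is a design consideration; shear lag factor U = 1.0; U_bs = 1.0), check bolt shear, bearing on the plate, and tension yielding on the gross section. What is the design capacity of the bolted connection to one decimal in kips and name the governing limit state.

Bolt shear: A_b = π(1.125)²/4 = 0.99402 in². φR_n = 0.75 × 68 × 0.99402 × 9 × 1 = 456.3 kips.
Bearing (0.5 in plate, F_u = 58 ksi): end bolts L_c = 2.75 − 1.25/2 = 2.125, R_n = min(1.2×2.125×0.5×58, 2.4×1.125×0.5×58) = 73.95 kips/bolt; interior L_c = 3.125 − 1.25 = 1.875, R_n = 65.25 kips/bolt. φR_n = 0.75 × (3×73.95 + 6×65.25) = 460.0 kips.
Tension yield (gross): A_g = 12.75×0.5 = 6.375 in². φR_n = 0.90 × 36 × 6.375 = 206.6 kips.
Governing: min(456.3, 460.0, 206.6) = 206.6 kips → gross-section yield.

206.6 kips (gross-section yield governs)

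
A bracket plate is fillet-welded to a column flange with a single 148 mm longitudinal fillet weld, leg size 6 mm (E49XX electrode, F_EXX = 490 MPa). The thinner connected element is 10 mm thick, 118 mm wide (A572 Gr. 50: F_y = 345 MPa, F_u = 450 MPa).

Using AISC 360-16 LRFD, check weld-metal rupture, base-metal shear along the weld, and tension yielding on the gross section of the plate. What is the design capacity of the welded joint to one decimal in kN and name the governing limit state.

Weld metal: throat = 0.707×6 = 4.242 mm, L = 148 mm. φR_n = 0.75 × 0.6 × 490 × 4.242 × 148 = 138.4 kN.
Base metal shear (10 mm plate): yield φR_n = 1.0×0.6×345×10×148 = 306.4 kN; rupture φR_n = 0.75×0.6×450×10×148 = 299.7 kN; take 299.7 kN (rupture).
Tension yield (gross): A_g = 118×10 = 1180 mm². φR_n = 0.90 × 345 × 1180 = 366.4 kN.
Governing: min(138.4, 299.7, 366.4) = 138.4 kN → weld metal.

138.4 kN (weld metal governs)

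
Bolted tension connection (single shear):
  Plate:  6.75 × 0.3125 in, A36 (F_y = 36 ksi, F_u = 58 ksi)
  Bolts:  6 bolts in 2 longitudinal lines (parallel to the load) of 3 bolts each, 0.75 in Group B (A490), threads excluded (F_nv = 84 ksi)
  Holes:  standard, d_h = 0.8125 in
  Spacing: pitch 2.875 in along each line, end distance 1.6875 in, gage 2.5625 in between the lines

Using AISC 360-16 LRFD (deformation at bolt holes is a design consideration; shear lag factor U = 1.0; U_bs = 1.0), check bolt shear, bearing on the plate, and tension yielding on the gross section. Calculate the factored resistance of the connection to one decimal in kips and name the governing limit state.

Bolt shear: A_b = π(0.75)²/4 = 0.44179 in². φR_n = 0.75 × 84 × 0.44179 × 6 × 1 = 167.0 kips.
Bearing (0.3125 in plate, F_u = 58 ksi): end bolts L_c = 1.6875 − 0.8125/2 = 1.28125, R_n = min(1.2×1.28125×0.3125×58, 2.4×0.75×0.3125×58) = 27.867 kips/bolt; interior L_c = 2.875 − 0.8125 = 2.0625, R_n = 32.625 kips/bolt. φR_n = 0.75 × (2×27.867 + 4×32.625) = 139.7 kips.
Tension yield (gross): A_g = 6.75×0.3125 = 2.1094 in². φR_n = 0.90 × 36 × 2.1094 = 68.3 kips.
Governing: min(167.0, 139.7, 68.3) = 68.3 kips → gross-section yield.

68.3 kips (gross-section yield governs)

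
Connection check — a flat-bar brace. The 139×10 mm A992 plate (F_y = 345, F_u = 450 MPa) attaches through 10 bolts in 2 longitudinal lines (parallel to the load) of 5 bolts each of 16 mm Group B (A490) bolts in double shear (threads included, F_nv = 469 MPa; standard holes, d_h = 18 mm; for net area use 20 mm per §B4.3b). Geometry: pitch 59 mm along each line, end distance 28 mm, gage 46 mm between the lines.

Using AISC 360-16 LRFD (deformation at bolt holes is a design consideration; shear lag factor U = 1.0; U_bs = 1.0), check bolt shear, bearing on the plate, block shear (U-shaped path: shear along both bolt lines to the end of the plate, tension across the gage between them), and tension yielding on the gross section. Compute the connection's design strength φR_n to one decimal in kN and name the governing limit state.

431.6 kN (gross-section yield governs)

Bolt shear: A_b = π(16)²/4 = 201.06 mm². φR_n = 0.75 × 469 × 201.06 × 10 × 2 = 1414.5 kN.
Bearing (10 mm plate, F_u = 450 MPa): end bolts L_c = 28 − 18/2 = 19, R_n = min(1.2×19×10×450, 2.4×16×10×450) = 102.6 kN/bolt; interior L_c = 59 − 18 = 41, R_n = 172.8 kN/bolt. φR_n = 0.75 × (2×102.6 + 8×172.8) = 1190.7 kN.
Block shear: shear path 2×[28+4×59] = 2×264 mm, A_gv = 5280, A_nv = 2×(264 − 4.5×20)×10 = 3480 mm²; tension across gage: (46 − 1×20)×10 = 260 mm². R_n = min(0.6×450×3480, 0.6×345×5280) + 1.0×450×260 = min(939.6, 1093) + 117 = 1056.6 kN. φR_n = 0.75 × 1056.6 = 792.5 kN.
Tension yield (gross): A_g = 139×10 = 1390 mm². φR_n = 0.90 × 345 × 1390 = 431.6 kN.
Governing: min(1414.5, 1190.7, 792.5, 431.6) = 431.6 kN → gross-section yield.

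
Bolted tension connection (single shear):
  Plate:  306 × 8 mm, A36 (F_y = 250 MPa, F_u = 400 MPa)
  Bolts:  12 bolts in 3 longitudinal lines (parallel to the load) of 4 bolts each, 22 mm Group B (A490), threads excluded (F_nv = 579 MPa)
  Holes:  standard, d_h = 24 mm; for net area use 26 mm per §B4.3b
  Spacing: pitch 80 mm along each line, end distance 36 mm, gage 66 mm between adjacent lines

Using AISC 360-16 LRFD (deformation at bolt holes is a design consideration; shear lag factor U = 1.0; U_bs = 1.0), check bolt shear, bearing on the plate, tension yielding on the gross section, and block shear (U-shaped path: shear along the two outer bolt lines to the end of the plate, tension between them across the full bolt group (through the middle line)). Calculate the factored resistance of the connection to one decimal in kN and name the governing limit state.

550.8 kN (gross-section yield governs)

Bolt shear: A_b = π(22)²/4 = 380.13 mm². φR_n = 0.75 × 579 × 380.13 × 12 × 1 = 1980.9 kN.
Bearing (8 mm plate, F_u = 400 MPa): end bolts L_c = 36 − 24/2 = 24, R_n = min(1.2×24×8×400, 2.4×22×8×400) = 92.16 kN/bolt; interior L_c = 80 − 24 = 56, R_n = 168.96 kN/bolt. φR_n = 0.75 × (3×92.16 + 9×168.96) = 1347.8 kN.
Tension yield (gross): A_g = 306×8 = 2448 mm². φR_n = 0.90 × 250 × 2448 = 550.8 kN.
Block shear: shear path 2×[36+3×80] = 2×276 mm, A_gv = 4416, A_nv = 2×(276 − 3.5×26)×8 = 2960 mm²; tension across gage: (132 − 2×26)×8 = 640 mm². R_n = min(0.6×400×2960, 0.6×250×4416) + 1.0×400×640 = min(710.4, 662.4) + 256 = 918.4 kN. φR_n = 0.75 × 918.4 = 688.8 kN.
Governing: min(1980.9, 1347.8, 550.8, 688.8) = 550.8 kN → gross-section yield.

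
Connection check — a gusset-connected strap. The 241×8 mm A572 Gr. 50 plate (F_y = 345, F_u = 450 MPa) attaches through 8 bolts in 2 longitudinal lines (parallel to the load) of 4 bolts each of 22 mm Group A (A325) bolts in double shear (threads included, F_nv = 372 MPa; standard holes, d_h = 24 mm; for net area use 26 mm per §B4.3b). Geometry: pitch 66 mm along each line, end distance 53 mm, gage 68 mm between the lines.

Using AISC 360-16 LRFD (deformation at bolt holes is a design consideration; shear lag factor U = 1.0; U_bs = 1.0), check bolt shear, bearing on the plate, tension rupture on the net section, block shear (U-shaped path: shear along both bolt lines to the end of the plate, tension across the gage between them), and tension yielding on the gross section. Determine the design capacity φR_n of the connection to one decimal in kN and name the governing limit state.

Bolt shear: A_b = π(22)²/4 = 380.13 mm². φR_n = 0.75 × 372 × 380.13 × 8 × 2 = 1696.9 kN.
Bearing (8 mm plate, F_u = 450 MPa): end bolts L_c = 53 − 24/2 = 41, R_n = min(1.2×41×8×450, 2.4×22×8×450) = 177.12 kN/bolt; interior L_c = 66 − 24 = 42, R_n = 181.44 kN/bolt. φR_n = 0.75 × (2×177.12 + 6×181.44) = 1082.2 kN.
Tension rupture (net): A_n = (241 − 2×26)×8 = 1512 mm² (U = 1.0, A_e = A_n). φR_n = 0.75 × 450 × 1512 = 510.3 kN.
Block shear: shear path 2×[53+3×66] = 2×251 mm, A_gv = 4016, A_nv = 2×(251 − 3.5×26)×8 = 2560 mm²; tension across gage: (68 − 1×26)×8 = 336 mm². R_n = min(0.6×450×2560, 0.6×345×4016) + 1.0×450×336 = min(691.2, 831.31) + 151.2 = 842.4 kN. φR_n = 0.75 × 842.4 = 631.8 kN.
Tension yield (gross): A_g = 241×8 = 1928 mm². φR_n = 0.90 × 345 × 1928 = 598.6 kN.
Governing: min(1696.9, 1082.2, 510.3, 631.8, 598.6) = 510.3 kN → net-section rupture.

510.3 kN (net-section rupture governs)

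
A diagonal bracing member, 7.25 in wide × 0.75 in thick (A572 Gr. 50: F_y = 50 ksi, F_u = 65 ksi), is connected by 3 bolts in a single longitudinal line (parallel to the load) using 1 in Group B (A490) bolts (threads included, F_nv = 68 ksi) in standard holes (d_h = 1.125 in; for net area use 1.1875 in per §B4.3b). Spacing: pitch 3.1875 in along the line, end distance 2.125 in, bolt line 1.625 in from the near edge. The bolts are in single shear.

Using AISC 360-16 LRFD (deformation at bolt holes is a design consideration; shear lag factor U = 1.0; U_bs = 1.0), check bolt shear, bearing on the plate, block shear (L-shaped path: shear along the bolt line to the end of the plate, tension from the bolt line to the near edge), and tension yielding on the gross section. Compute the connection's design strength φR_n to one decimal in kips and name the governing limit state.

120.2 kips (bolt shear governs)

Bolt shear: A_b = π(1)²/4 = 0.7854 in². φR_n = 0.75 × 68 × 0.7854 × 3 × 1 = 120.2 kips.
Bearing (0.75 in plate, F_u = 65 ksi): end bolts L_c = 2.125 − 1.125/2 = 1.5625, R_n = min(1.2×1.5625×0.75×65, 2.4×1×0.75×65) = 91.406 kips/bolt; interior L_c = 3.1875 − 1.125 = 2.0625, R_n = 117 kips/bolt. φR_n = 0.75 × (1×91.406 + 2×117) = 244.1 kips.
Block shear: shear path 1×[2.125+2×3.1875] = 1×8.5 in, A_gv = 6.375, A_nv = 1×(8.5 − 2.5×1.1875)×0.75 = 4.1484 in²; tension to near edge: (1.625 − 0.5×1.1875)×0.75 = 0.77344 in². R_n = min(0.6×65×4.1484, 0.6×50×6.375) + 1.0×65×0.77344 = min(161.79, 191.25) + 50.274 = 212.06 kips. φR_n = 0.75 × 212.06 = 159.0 kips.
Tension yield (gross): A_g = 7.25×0.75 = 5.4375 in². φR_n = 0.90 × 50 × 5.4375 = 244.7 kips.
Governing: min(120.2, 244.1, 159.0, 244.7) = 120.2 kips → bolt shear.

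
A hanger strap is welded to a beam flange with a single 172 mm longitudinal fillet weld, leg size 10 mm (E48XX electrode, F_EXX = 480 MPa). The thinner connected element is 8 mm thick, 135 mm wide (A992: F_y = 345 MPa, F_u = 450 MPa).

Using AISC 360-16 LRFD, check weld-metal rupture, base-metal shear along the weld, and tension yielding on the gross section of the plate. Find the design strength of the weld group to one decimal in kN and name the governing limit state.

Weld metal: throat = 0.707×10 = 7.07 mm, L = 172 mm. φR_n = 0.75 × 0.6 × 480 × 7.07 × 172 = 262.7 kN.
Base metal shear (8 mm plate): yield φR_n = 1.0×0.6×345×8×172 = 284.8 kN; rupture φR_n = 0.75×0.6×450×8×172 = 278.6 kN; take 278.6 kN (rupture).
Tension yield (gross): A_g = 135×8 = 1080 mm². φR_n = 0.90 × 345 × 1080 = 335.3 kN.
Governing: min(262.7, 278.6, 335.3) = 262.7 kN → weld metal.

262.7 kN (weld metal governs)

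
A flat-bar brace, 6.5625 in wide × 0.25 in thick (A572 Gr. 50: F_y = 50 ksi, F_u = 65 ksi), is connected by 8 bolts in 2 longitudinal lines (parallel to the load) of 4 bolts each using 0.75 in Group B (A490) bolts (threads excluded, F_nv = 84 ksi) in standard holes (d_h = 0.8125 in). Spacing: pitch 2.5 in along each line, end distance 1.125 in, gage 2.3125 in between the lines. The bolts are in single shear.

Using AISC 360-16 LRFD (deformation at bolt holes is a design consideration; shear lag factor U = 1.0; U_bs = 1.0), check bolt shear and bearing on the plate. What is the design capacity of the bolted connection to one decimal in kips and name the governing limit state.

152.6 kips (bearing governs)

Bolt shear: A_b = π(0.75)²/4 = 0.44179 in². φR_n = 0.75 × 84 × 0.44179 × 8 × 1 = 222.7 kips.
Bearing (0.25 in plate, F_u = 65 ksi): end bolts L_c = 1.125 − 0.8125/2 = 0.71875, R_n = min(1.2×0.71875×0.25×65, 2.4×0.75×0.25×65) = 14.016 kips/bolt; interior L_c = 2.5 − 0.8125 = 1.6875, R_n = 29.25 kips/bolt. φR_n = 0.75 × (2×14.016 + 6×29.25) = 152.6 kips.
Governing: min(222.7, 152.6) = 152.6 kips → bearing.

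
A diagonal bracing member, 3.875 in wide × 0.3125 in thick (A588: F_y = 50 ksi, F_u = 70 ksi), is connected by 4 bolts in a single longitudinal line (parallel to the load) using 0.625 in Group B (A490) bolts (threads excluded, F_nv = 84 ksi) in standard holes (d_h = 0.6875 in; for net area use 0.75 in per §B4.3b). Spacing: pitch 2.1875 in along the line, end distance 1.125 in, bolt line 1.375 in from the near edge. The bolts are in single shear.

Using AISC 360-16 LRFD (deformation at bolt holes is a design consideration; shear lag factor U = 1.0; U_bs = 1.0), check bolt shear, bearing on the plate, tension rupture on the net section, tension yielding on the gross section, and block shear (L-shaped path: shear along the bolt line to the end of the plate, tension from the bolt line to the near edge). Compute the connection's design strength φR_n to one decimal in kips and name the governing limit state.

51.3 kips (net-section rupture governs)

Bolt shear: A_b = π(0.625)²/4 = 0.3068 in². φR_n = 0.75 × 84 × 0.3068 × 4 × 1 = 77.3 kips.
Bearing (0.3125 in plate, F_u = 70 ksi): end bolts L_c = 1.125 − 0.6875/2 = 0.78125, R_n = min(1.2×0.78125×0.3125×70, 2.4×0.625×0.3125×70) = 20.508 kips/bolt; interior L_c = 2.1875 − 0.6875 = 1.5, R_n = 32.813 kips/bolt. φR_n = 0.75 × (1×20.508 + 3×32.813) = 89.2 kips.
Tension rupture (net): A_n = (3.875 − 1×0.75)×0.3125 = 0.97656 in² (U = 1.0, A_e = A_n). φR_n = 0.75 × 70 × 0.97656 = 51.3 kips.
Tension yield (gross): A_g = 3.875×0.3125 = 1.2109 in². φR_n = 0.90 × 50 × 1.2109 = 54.5 kips.
Block shear: shear path 1×[1.125+3×2.1875] = 1×7.6875 in, A_gv = 2.4023, A_nv = 1×(7.6875 − 3.5×0.75)×0.3125 = 1.582 in²; tension to near edge: (1.375 − 0.5×0.75)×0.3125 = 0.3125 in². R_n = min(0.6×70×1.582, 0.6×50×2.4023) + 1.0×70×0.3125 = min(66.444, 72.069) + 21.875 = 88.319 kips. φR_n = 0.75 × 88.319 = 66.2 kips.
Governing: min(77.3, 89.2, 51.3, 54.5, 66.2) = 51.3 kips → net-section rupture.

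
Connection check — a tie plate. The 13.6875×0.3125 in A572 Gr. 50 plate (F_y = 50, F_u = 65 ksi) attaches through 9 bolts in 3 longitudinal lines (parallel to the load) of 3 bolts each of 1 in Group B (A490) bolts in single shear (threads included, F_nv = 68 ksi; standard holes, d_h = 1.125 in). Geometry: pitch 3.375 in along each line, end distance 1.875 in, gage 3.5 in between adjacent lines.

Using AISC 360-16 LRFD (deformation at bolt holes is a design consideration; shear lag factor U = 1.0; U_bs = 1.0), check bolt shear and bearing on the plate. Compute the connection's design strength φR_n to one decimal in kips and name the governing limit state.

Bolt shear: A_b = π(1)²/4 = 0.7854 in². φR_n = 0.75 × 68 × 0.7854 × 9 × 1 = 360.5 kips.
Bearing (0.3125 in plate, F_u = 65 ksi): end bolts L_c = 1.875 − 1.125/2 = 1.3125, R_n = min(1.2×1.3125×0.3125×65, 2.4×1×0.3125×65) = 31.992 kips/bolt; interior L_c = 3.375 − 1.125 = 2.25, R_n = 48.75 kips/bolt. φR_n = 0.75 × (3×31.992 + 6×48.75) = 291.4 kips.
Governing: min(360.5, 291.4) = 291.4 kips → bearing.

291.4 kips (bearing governs)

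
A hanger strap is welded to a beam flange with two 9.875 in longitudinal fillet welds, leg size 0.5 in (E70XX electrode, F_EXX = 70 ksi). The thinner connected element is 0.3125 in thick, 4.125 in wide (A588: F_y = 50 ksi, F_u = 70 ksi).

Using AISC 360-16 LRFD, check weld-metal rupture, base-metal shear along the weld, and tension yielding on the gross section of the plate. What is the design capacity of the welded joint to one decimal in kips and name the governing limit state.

58.0 kips (gross-section yield governs)

Weld metal: throat = 0.707×0.5 = 0.3535 in, L = 2×9.875 = 19.75 in. φR_n = 0.75 × 0.6 × 70 × 0.3535 × 19.75 = 219.9 kips.
Base metal shear (0.3125 in plate): yield φR_n = 1.0×0.6×50×0.3125×19.75 = 185.2 kips; rupture φR_n = 0.75×0.6×70×0.3125×19.75 = 194.4 kips; take 185.2 kips (yield).
Tension yield (gross): A_g = 4.125×0.3125 = 1.2891 in². φR_n = 0.90 × 50 × 1.2891 = 58.0 kips.
Governing: min(219.9, 185.2, 58.0) = 58.0 kips → gross-section yield.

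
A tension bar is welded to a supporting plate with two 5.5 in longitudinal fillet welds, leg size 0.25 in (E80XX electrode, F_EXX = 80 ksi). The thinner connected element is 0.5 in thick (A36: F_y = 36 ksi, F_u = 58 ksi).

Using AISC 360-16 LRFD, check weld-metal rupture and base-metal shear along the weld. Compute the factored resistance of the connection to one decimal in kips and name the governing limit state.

Weld metal: throat = 0.707×0.25 = 0.17675 in, L = 2×5.5 = 11 in. φR_n = 0.75 × 0.6 × 80 × 0.17675 × 11 = 70.0 kips.
Base metal shear (0.5 in plate): yield φR_n = 1.0×0.6×36×0.5×11 = 118.8 kips; rupture φR_n = 0.75×0.6×58×0.5×11 = 143.6 kips; take 118.8 kips (yield).
Governing: min(70.0, 118.8) = 70.0 kips → weld metal.

70.0 kips (weld metal governs)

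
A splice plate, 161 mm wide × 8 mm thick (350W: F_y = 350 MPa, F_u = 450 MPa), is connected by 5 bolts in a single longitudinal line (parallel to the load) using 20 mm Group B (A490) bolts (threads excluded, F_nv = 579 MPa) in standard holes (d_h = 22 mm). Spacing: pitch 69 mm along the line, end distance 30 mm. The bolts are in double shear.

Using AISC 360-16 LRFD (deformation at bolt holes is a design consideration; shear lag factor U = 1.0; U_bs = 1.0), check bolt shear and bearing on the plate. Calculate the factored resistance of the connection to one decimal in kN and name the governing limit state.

580.0 kN (bearing governs)

Bolt shear: A_b = π(20)²/4 = 314.16 mm². φR_n = 0.75 × 579 × 314.16 × 5 × 2 = 1364.2 kN.
Bearing (8 mm plate, F_u = 450 MPa): end bolts L_c = 30 − 22/2 = 19, R_n = min(1.2×19×8×450, 2.4×20×8×450) = 82.08 kN/bolt; interior L_c = 69 − 22 = 47, R_n = 172.8 kN/bolt. φR_n = 0.75 × (1×82.08 + 4×172.8) = 580.0 kN.
Governing: min(1364.2, 580.0) = 580.0 kN → bearing.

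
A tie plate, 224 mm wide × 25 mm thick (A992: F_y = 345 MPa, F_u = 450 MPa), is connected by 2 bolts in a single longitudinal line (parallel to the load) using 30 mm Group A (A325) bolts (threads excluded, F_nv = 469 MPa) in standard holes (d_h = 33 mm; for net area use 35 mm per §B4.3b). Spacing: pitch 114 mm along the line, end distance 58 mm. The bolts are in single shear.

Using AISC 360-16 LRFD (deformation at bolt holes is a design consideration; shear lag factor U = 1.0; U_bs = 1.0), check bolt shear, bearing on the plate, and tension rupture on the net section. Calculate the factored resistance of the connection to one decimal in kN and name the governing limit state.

497.3 kN (bolt shear governs)

Bolt shear: A_b = π(30)²/4 = 706.86 mm². φR_n = 0.75 × 469 × 706.86 × 2 × 1 = 497.3 kN.
Bearing (25 mm plate, F_u = 450 MPa): end bolts L_c = 58 − 33/2 = 41.5, R_n = min(1.2×41.5×25×450, 2.4×30×25×450) = 560.25 kN/bolt; interior L_c = 114 − 33 = 81, R_n = 810 kN/bolt. φR_n = 0.75 × (1×560.25 + 1×810) = 1027.7 kN.
Tension rupture (net): A_n = (224 − 1×35)×25 = 4725 mm² (U = 1.0, A_e = A_n). φR_n = 0.75 × 450 × 4725 = 1594.7 kN.
Governing: min(497.3, 1027.7, 1594.7) = 497.3 kN → bolt shear.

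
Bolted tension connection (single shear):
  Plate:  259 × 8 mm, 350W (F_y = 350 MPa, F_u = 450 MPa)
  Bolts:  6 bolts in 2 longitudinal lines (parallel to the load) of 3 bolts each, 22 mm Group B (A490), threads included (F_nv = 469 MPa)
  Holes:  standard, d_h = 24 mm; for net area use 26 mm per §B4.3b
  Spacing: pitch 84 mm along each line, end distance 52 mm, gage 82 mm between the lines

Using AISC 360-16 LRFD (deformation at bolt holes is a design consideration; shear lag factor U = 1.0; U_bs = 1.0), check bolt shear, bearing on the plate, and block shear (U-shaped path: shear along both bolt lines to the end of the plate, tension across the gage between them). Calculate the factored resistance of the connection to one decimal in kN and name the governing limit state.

Bolt shear: A_b = π(22)²/4 = 380.13 mm². φR_n = 0.75 × 469 × 380.13 × 6 × 1 = 802.3 kN.
Bearing (8 mm plate, F_u = 450 MPa): end bolts L_c = 52 − 24/2 = 40, R_n = min(1.2×40×8×450, 2.4×22×8×450) = 172.8 kN/bolt; interior L_c = 84 − 24 = 60, R_n = 190.08 kN/bolt. φR_n = 0.75 × (2×172.8 + 4×190.08) = 829.4 kN.
Block shear: shear path 2×[52+2×84] = 2×220 mm, A_gv = 3520, A_nv = 2×(220 − 2.5×26)×8 = 2480 mm²; tension across gage: (82 − 1×26)×8 = 448 mm². R_n = min(0.6×450×2480, 0.6×350×3520) + 1.0×450×448 = min(669.6, 739.2) + 201.6 = 871.2 kN. φR_n = 0.75 × 871.2 = 653.4 kN.
Governing: min(802.3, 829.4, 653.4) = 653.4 kN → block shear.

653.4 kN (block shear governs)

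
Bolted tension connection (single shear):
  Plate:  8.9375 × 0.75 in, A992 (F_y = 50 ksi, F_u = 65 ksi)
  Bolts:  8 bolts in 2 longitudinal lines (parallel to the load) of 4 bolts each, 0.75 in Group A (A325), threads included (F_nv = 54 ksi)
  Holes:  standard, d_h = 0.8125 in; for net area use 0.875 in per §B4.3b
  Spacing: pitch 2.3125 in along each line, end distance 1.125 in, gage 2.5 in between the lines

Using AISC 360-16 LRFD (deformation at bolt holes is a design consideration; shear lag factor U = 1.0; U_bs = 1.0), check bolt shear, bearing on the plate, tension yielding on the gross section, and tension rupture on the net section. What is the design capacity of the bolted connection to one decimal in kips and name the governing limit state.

143.1 kips (bolt shear governs)

Bolt shear: A_b = π(0.75)²/4 = 0.44179 in². φR_n = 0.75 × 54 × 0.44179 × 8 × 1 = 143.1 kips.
Bearing (0.75 in plate, F_u = 65 ksi): end bolts L_c = 1.125 − 0.8125/2 = 0.71875, R_n = min(1.2×0.71875×0.75×65, 2.4×0.75×0.75×65) = 42.047 kips/bolt; interior L_c = 2.3125 − 0.8125 = 1.5, R_n = 87.75 kips/bolt. φR_n = 0.75 × (2×42.047 + 6×87.75) = 457.9 kips.
Tension yield (gross): A_g = 8.9375×0.75 = 6.7031 in². φR_n = 0.90 × 50 × 6.7031 = 301.6 kips.
Tension rupture (net): A_n = (8.9375 − 2×0.875)×0.75 = 5.3906 in² (U = 1.0, A_e = A_n). φR_n = 0.75 × 65 × 5.3906 = 262.8 kips.
Governing: min(143.1, 457.9, 301.6, 262.8) = 143.1 kips → bolt shear.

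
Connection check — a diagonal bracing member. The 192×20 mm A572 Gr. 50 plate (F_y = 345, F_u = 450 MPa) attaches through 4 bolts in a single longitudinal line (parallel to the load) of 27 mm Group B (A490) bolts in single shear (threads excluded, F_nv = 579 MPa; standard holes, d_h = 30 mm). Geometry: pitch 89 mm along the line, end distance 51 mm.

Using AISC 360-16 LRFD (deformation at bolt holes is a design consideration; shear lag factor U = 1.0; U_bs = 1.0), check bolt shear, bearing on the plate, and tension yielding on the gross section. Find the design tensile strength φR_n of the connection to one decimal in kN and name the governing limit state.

994.5 kN (bolt shear governs)

Bolt shear: A_b = π(27)²/4 = 572.56 mm². φR_n = 0.75 × 579 × 572.56 × 4 × 1 = 994.5 kN.
Bearing (20 mm plate, F_u = 450 MPa): end bolts L_c = 51 − 30/2 = 36, R_n = min(1.2×36×20×450, 2.4×27×20×450) = 388.8 kN/bolt; interior L_c = 89 − 30 = 59, R_n = 583.2 kN/bolt. φR_n = 0.75 × (1×388.8 + 3×583.2) = 1603.8 kN.
Tension yield (gross): A_g = 192×20 = 3840 mm². φR_n = 0.90 × 345 × 3840 = 1192.3 kN.
Governing: min(994.5, 1603.8, 1192.3) = 994.5 kN → bolt shear.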